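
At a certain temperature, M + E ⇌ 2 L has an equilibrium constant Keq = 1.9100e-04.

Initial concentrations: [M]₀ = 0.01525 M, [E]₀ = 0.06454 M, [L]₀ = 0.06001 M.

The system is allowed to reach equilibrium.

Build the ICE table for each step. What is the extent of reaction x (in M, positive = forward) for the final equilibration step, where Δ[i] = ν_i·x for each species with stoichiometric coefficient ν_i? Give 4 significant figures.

Q₀ = 3.659 vs Keq = 1.9100e-04 ⇒ Q>K, reverse
Step 1:
                   M          E          L
  I          0.01525    0.06454    0.06001
  C          0.02956    0.02956   -0.05911
  E          0.04481     0.0941 8.9737e-04
  solve Keq expr → x = -0.02956; check Q = 1.9100e-04

x = -0.02956 M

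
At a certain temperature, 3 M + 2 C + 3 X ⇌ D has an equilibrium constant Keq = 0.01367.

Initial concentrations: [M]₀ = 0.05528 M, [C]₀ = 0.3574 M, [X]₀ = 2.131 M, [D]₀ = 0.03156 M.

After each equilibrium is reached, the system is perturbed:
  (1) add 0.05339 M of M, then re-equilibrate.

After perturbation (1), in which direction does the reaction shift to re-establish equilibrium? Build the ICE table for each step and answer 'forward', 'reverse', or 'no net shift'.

Direction: forward

Q₀ = 151.1 vs Keq = 0.01367 ⇒ Q>K, reverse
Step 1:
                  M         C         X         D
  init      0.05528    0.3574     2.131   0.03156
  Δ         0.09441   0.06294   0.09441  -0.03147
  eq         0.1497    0.4203     2.225 8.9290e-05
  solve Keq expr → x = -0.03147; check Q = 0.01367
Then add 0.05339 M of M.
Step 2:
                  M         C         X         D
  init       0.2031    0.4203     2.225 8.9290e-05
  Δ       -3.9591e-04 -2.6394e-04 -3.9591e-04 1.3197e-04
  eq         0.2027    0.4201     2.225 2.2126e-04
  solve Keq expr → x = 1.3197e-04; check Q = 0.01367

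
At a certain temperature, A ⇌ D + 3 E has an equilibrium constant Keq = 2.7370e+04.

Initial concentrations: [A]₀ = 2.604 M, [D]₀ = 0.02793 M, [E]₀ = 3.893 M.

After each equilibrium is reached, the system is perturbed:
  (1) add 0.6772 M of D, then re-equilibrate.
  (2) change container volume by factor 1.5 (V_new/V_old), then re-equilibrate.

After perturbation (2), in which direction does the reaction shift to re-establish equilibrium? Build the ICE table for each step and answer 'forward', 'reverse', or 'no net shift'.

Q₀ = 0.6328 vs Keq = 2.7370e+04 ⇒ Q<K, forward
Step 1:
                    A           D           E
  Initial       2.604     0.02793       3.893
  Change       -2.472       2.472       7.416
  Equil        0.1321         2.5       11.31
  solve Keq expr → x = 2.472; check Q = 2.7370e+04
Then add 0.6772 M of D.
Step 2:
                    A           D           E
  Initial      0.1321       3.177       11.31
  Change      0.03022    -0.03022    -0.09066
  Equil        0.1623       3.147       11.22
  solve Keq expr → x = -0.03022; check Q = 2.7370e+04
Then change container volume by factor 1.5 (V_new/V_old).
Step 3:
                    A           D           E
  Initial      0.1082       2.098       7.479
  Change     -0.07208     0.07208      0.2163
  Equil       0.03612        2.17       7.695
  solve Keq expr → x = 0.07208; check Q = 2.7370e+04

Direction: forward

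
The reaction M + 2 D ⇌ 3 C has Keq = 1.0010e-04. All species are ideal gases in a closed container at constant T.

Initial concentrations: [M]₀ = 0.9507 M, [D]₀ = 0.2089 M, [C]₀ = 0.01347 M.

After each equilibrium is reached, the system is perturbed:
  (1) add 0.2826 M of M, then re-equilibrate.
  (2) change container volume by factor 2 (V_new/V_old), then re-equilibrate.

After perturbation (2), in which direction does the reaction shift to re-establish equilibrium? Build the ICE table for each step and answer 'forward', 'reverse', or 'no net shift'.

Direction: no net shift

Q₀ = 5.8909e-05 vs Keq = 1.0010e-04 ⇒ Q<K, forward
Step 1:
                  M         D         C
  I          0.9507    0.2089   0.01347
  C       -8.3768e-04 -0.001675  0.002513
  E          0.9499    0.2072   0.01598
  solve Keq expr → x = 8.3768e-04; check Q = 1.0010e-04
Then add 0.2826 M of M.
Step 2:
                  M         D         C
  I           1.232    0.2072   0.01598
  C       -4.6508e-04 -9.3015e-04  0.001395
  E           1.232    0.2063   0.01738
  solve Keq expr → x = 4.6508e-04; check Q = 1.0010e-04
Then change container volume by factor 2 (V_new/V_old).
Step 3:
                  M         D         C
  I           0.616    0.1031  0.008689
  C               0         0         0
  E           0.616    0.1031  0.008689
  solve Keq expr → x = 0; check Q = 1.0010e-04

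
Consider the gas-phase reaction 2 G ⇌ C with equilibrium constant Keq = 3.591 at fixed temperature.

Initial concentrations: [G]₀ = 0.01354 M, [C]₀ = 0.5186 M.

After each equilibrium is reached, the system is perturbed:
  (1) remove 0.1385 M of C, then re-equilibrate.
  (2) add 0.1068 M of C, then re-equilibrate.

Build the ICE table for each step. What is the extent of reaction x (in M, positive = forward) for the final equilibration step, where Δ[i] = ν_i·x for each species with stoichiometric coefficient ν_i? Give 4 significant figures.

Q₀ = 2829 vs Keq = 3.591 ⇒ Q>K, reverse
Step 1:
                   G          C
  I          0.01354     0.5186
  C           0.3056    -0.1528
  E           0.3192     0.3658
  solve Keq expr → x = -0.1528; check Q = 3.591
Then remove 0.1385 M of C.
Step 2:
                   G          C
  I           0.3192     0.2273
  C         -0.05325    0.02662
  E           0.2659     0.2539
  solve Keq expr → x = 0.02662; check Q = 3.591
Then add 0.1068 M of C.
Step 3:
                   G          C
  I           0.2659     0.3607
  C          0.04173   -0.02086
  E           0.3076     0.3399
  solve Keq expr → x = -0.02086; check Q = 3.591

x = -0.02086 M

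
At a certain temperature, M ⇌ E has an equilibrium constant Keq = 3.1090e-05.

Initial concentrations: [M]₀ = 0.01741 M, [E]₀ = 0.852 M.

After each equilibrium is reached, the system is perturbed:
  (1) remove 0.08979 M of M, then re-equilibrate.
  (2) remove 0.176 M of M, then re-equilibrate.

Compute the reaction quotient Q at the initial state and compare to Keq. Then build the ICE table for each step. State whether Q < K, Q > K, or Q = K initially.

Q₀ = 48.94; Q > K (proceeds reverse)

Q₀ = 48.94 vs Keq = 3.1090e-05 ⇒ Q>K, reverse
Step 1:
                   M          E
  init       0.01741      0.852
  Δ            0.852     -0.852
  eq          0.8694 2.7029e-05
  solve Keq expr → x = -0.852; check Q = 3.1090e-05
Then remove 0.08979 M of M.
Step 2:
                   M          E
  init        0.7796 2.7029e-05
  Δ       2.7915e-06 -2.7915e-06
  eq          0.7796 2.4238e-05
  solve Keq expr → x = -2.7915e-06; check Q = 3.1090e-05
Then remove 0.176 M of M.
Step 3:
                   M          E
  init        0.6036 2.4238e-05
  Δ       5.4717e-06 -5.4717e-06
  eq          0.6036 1.8766e-05
  solve Keq expr → x = -5.4717e-06; check Q = 3.1090e-05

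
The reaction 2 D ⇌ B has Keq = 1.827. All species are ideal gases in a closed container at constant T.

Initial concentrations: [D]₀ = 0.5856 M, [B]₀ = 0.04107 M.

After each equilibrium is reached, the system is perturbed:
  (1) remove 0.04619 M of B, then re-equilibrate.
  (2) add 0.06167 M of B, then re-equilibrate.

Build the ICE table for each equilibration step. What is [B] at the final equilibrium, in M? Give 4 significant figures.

Q₀ = 0.1198 vs Keq = 1.827 ⇒ Q<K, forward
Step 1:
                  D         B
  Initial    0.5856   0.04107
  Change    -0.2736    0.1368
  Equil       0.312    0.1779
  solve Keq expr → x = 0.1368; check Q = 1.827
Then remove 0.04619 M of B.
Step 2:
                  D         B
  Initial     0.312    0.1317
  Change   -0.02911   0.01455
  Equil      0.2829    0.1462
  solve Keq expr → x = 0.01455; check Q = 1.827
Then add 0.06167 M of B.
Step 3:
                  D         B
  Initial    0.2829    0.2079
  Change    0.03845  -0.01922
  Equil      0.3214    0.1887
  solve Keq expr → x = -0.01922; check Q = 1.827

[B]_eq = 0.1887 M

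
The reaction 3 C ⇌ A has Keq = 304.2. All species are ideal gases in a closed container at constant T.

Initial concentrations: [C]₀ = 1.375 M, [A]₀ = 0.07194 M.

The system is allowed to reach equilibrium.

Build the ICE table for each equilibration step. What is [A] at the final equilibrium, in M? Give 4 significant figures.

[A]_eq = 0.4912 M

Q₀ = 0.02767 vs Keq = 304.2 ⇒ Q<K, forward
Step 1:
                   C          A
  Initial      1.375    0.07194
  Change      -1.258     0.4192
  Equil       0.1173     0.4912
  solve Keq expr → x = 0.4192; check Q = 304.2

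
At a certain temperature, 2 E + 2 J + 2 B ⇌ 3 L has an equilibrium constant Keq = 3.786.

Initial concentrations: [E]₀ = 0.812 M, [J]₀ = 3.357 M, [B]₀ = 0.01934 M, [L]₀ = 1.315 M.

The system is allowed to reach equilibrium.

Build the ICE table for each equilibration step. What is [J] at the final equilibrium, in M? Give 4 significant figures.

[J]_eq = 3.51 M

Q₀ = 818.2 vs Keq = 3.786 ⇒ Q>K, reverse
Step 1:
                  E         J         B         L
  Initial     0.812     3.357   0.01934     1.315
  Change     0.1525    0.1525    0.1525   -0.2288
  Equil      0.9645      3.51    0.1719     1.086
  solve Keq expr → x = -0.07627; check Q = 3.786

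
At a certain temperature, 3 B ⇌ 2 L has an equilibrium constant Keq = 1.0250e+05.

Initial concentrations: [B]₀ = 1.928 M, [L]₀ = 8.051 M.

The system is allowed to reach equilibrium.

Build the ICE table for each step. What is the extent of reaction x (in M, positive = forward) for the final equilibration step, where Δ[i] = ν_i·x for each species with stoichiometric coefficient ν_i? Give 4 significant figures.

Q₀ = 9.044 vs Keq = 1.0250e+05 ⇒ Q<K, forward
Step 1:
                  B         L
  init        1.928     8.051
  Δ          -1.834     1.222
  eq        0.09432     9.273
  solve Keq expr → x = 0.6112; check Q = 1.0250e+05

x = 0.6112 M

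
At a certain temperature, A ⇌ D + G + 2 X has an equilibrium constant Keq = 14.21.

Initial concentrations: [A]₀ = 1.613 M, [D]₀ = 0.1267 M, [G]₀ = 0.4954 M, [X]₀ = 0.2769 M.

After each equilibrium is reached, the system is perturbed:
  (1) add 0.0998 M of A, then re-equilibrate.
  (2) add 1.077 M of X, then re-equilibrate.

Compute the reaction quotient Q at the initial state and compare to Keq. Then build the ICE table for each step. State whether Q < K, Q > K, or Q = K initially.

Q₀ = 0.002984; Q < K (proceeds forward)

Q₀ = 0.002984 vs Keq = 14.21 ⇒ Q<K, forward
Step 1:
                  A         D         G         X
  init        1.613    0.1267    0.4954    0.2769
  Δ         -0.9994    0.9994    0.9994     1.999
  eq         0.6136     1.126     1.495     2.276
  solve Keq expr → x = 0.9994; check Q = 14.21
Then add 0.0998 M of A.
Step 2:
                  A         D         G         X
  init       0.7134     1.126     1.495     2.276
  Δ        -0.03203   0.03203   0.03203   0.06406
  eq         0.6813     1.158     1.527      2.34
  solve Keq expr → x = 0.03203; check Q = 14.21
Then add 1.077 M of X.
Step 3:
                  A         D         G         X
  init       0.6813     1.158     1.527     3.417
  Δ          0.1814   -0.1814   -0.1814   -0.3627
  eq         0.8627    0.9768     1.345     3.054
  solve Keq expr → x = -0.1814; check Q = 14.21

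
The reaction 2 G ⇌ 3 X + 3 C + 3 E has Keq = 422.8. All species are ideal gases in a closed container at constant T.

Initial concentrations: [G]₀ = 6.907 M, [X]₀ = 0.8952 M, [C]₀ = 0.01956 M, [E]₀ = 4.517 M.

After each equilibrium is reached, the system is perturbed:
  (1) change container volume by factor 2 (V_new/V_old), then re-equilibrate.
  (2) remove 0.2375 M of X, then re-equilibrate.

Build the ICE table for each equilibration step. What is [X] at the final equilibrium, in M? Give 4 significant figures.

[X]_eq = 1.921 M

Q₀ = 1.0371e-05 vs Keq = 422.8 ⇒ Q<K, forward
Step 1:
                   G          X          C          E
  init         6.907     0.8952    0.01956      4.517
  Δ           -1.059      1.588      1.588      1.588
  eq           5.848      2.483      1.607      6.105
  solve Keq expr → x = 0.5293; check Q = 422.8
Then change container volume by factor 2 (V_new/V_old).
Step 2:
                   G          X          C          E
  init         2.924      1.241     0.8037      3.052
  Δ          -0.5601     0.8402     0.8402     0.8402
  eq           2.364      2.082      1.644      3.893
  solve Keq expr → x = 0.2801; check Q = 422.8
Then remove 0.2375 M of X.
Step 3:
                   G          X          C          E
  init         2.364      1.844      1.644      3.893
  Δ         -0.05144    0.07715    0.07715    0.07715
  eq           2.313      1.921      1.721       3.97
  solve Keq expr → x = 0.02572; check Q = 422.8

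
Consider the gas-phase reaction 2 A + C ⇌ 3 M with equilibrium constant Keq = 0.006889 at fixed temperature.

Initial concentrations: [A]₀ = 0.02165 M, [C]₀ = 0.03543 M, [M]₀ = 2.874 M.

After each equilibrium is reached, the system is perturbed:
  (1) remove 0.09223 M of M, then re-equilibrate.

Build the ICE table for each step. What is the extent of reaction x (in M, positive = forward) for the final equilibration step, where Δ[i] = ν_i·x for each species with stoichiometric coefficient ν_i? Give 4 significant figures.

Q₀ = 1.4295e+06 vs Keq = 0.006889 ⇒ Q>K, reverse
Step 1:
                  A         C         M
  Initial   0.02165   0.03543     2.874
  Change      1.737    0.8686    -2.606
  Equil       1.759    0.9041    0.2681
  solve Keq expr → x = -0.8686; check Q = 0.006889
Then remove 0.09223 M of M.
Step 2:
                  A         C         M
  Initial     1.759    0.9041    0.1759
  Change   -0.05586  -0.02793   0.08379
  Equil       1.703    0.8761    0.2597
  solve Keq expr → x = 0.02793; check Q = 0.006889

x = 0.02793 M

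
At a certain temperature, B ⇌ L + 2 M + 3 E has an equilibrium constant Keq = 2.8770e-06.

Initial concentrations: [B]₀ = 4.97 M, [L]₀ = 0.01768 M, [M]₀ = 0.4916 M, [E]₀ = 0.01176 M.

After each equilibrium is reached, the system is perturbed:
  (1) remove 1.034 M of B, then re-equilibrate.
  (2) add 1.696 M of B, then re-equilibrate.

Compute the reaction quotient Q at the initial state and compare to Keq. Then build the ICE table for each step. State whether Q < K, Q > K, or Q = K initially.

Q₀ = 1.3982e-09; Q < K (proceeds forward)

Q₀ = 1.3982e-09 vs Keq = 2.8770e-06 ⇒ Q<K, forward
Step 1:
                   B          L          M          E
  init          4.97    0.01768     0.4916    0.01176
  Δ         -0.02938    0.02938    0.05876    0.08814
  eq           4.941    0.04706     0.5504     0.0999
  solve Keq expr → x = 0.02938; check Q = 2.8770e-06
Then remove 1.034 M of B.
Step 2:
                   B          L          M          E
  init         3.907    0.04706     0.5504     0.0999
  Δ         0.001924  -0.001924  -0.003848  -0.005772
  eq           3.909    0.04514     0.5465    0.09413
  solve Keq expr → x = -0.001924; check Q = 2.8770e-06
Then add 1.696 M of B.
Step 3:
                   B          L          M          E
  init         5.605    0.04514     0.5465    0.09413
  Δ        -0.002998   0.002998   0.005996   0.008994
  eq           5.602    0.04814     0.5525     0.1031
  solve Keq expr → x = 0.002998; check Q = 2.8770e-06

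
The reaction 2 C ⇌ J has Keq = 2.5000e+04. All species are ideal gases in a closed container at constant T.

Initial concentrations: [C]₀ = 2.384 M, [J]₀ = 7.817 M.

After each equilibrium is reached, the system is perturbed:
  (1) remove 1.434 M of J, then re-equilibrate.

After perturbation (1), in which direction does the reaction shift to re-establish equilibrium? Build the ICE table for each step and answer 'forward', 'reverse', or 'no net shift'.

Q₀ = 1.375 vs Keq = 2.5000e+04 ⇒ Q<K, forward
Step 1:
                   C          J
  init         2.384      7.817
  Δ           -2.365      1.183
  eq         0.01897          9
  solve Keq expr → x = 1.183; check Q = 2.5000e+04
Then remove 1.434 M of J.
Step 2:
                   C          J
  init       0.01897      7.566
  Δ        -0.001576 7.8813e-04
  eq          0.0174      7.566
  solve Keq expr → x = 7.8813e-04; check Q = 2.5000e+04

Direction: forward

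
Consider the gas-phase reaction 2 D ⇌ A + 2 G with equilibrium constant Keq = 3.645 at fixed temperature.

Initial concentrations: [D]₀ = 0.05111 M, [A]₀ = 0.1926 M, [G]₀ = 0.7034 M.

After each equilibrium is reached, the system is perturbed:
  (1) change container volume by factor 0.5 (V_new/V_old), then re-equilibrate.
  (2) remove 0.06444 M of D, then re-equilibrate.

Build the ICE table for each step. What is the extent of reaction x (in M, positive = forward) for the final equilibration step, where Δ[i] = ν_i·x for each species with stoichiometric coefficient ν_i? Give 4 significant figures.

x = -0.02058 M

Q₀ = 36.48 vs Keq = 3.645 ⇒ Q>K, reverse
Step 1:
                    D           A           G
  Initial     0.05111      0.1926      0.7034
  Change      0.07749    -0.03874    -0.07749
  Equil        0.1286      0.1539      0.6259
  solve Keq expr → x = -0.03874; check Q = 3.645
Then change container volume by factor 0.5 (V_new/V_old).
Step 2:
                    D           A           G
  Initial      0.2572      0.3077       1.252
  Change       0.0675    -0.03375     -0.0675
  Equil        0.3247       0.274       1.184
  solve Keq expr → x = -0.03375; check Q = 3.645
Then remove 0.06444 M of D.
Step 3:
                    D           A           G
  Initial      0.2603       0.274       1.184
  Change      0.04116    -0.02058    -0.04116
  Equil        0.3014      0.2534       1.143
  solve Keq expr → x = -0.02058; check Q = 3.645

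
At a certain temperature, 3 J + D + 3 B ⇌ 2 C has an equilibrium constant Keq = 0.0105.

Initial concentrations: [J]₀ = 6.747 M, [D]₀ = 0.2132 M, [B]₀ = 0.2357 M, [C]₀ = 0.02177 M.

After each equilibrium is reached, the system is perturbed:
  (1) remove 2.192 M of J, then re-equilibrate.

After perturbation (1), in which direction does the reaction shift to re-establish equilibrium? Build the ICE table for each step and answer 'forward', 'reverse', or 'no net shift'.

Q₀ = 5.5274e-04 vs Keq = 0.0105 ⇒ Q<K, forward
Step 1:
                  J         D         B         C
  Initial     6.747    0.2132    0.2357   0.02177
  Change   -0.05639   -0.0188  -0.05639    0.0376
  Equil       6.691    0.1944    0.1793   0.05937
  solve Keq expr → x = 0.0188; check Q = 0.0105
Then remove 2.192 M of J.
Step 2:
                  J         D         B         C
  Initial     4.499    0.1944    0.1793   0.05937
  Change    0.02668  0.008893   0.02668  -0.01779
  Equil       4.525    0.2033     0.206   0.04158
  solve Keq expr → x = -0.008893; check Q = 0.0105

Direction: reverse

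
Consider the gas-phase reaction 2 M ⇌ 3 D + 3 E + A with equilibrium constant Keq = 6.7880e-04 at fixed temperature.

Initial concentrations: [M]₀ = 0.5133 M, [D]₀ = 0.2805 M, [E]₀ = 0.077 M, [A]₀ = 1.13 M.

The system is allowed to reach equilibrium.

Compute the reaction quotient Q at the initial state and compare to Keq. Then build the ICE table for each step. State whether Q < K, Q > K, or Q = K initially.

Q₀ = 4.3212e-05; Q < K (proceeds forward)

Q₀ = 4.3212e-05 vs Keq = 6.7880e-04 ⇒ Q<K, forward
Step 1:
                    M           D           E           A
  I            0.5133      0.2805       0.077        1.13
  C          -0.04532     0.06798     0.06798     0.02266
  E             0.468      0.3485       0.145       1.153
  solve Keq expr → x = 0.02266; check Q = 6.7880e-04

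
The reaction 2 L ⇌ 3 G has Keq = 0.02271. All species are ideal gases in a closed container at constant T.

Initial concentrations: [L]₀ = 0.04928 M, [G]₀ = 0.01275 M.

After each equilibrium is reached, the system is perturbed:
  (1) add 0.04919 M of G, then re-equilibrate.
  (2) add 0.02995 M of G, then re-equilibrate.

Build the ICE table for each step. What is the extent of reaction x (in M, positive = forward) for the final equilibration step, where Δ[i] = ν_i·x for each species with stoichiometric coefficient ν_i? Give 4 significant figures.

Q₀ = 8.5347e-04 vs Keq = 0.02271 ⇒ Q<K, forward
Step 1:
                   L          G
  Initial    0.04928    0.01275
  Change    -0.01241    0.01862
  Equil      0.03687    0.03137
  solve Keq expr → x = 0.006206; check Q = 0.02271
Then add 0.04919 M of G.
Step 2:
                   L          G
  Initial    0.03687    0.08056
  Change     0.02437   -0.03656
  Equil      0.06124      0.044
  solve Keq expr → x = -0.01219; check Q = 0.02271
Then add 0.02995 M of G.
Step 3:
                   L          G
  Initial    0.06124    0.07395
  Change     0.01527   -0.02291
  Equil      0.07651    0.05104
  solve Keq expr → x = -0.007636; check Q = 0.02271

x = -0.007636 M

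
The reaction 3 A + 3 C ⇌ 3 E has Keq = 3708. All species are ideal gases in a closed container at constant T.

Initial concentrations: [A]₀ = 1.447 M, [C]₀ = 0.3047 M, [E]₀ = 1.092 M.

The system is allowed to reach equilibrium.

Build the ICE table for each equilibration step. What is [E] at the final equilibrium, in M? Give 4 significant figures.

[E]_eq = 1.326 M

Q₀ = 15.19 vs Keq = 3708 ⇒ Q<K, forward
Step 1:
                  A         C         E
  I           1.447    0.3047     1.092
  C         -0.2341   -0.2341    0.2341
  E           1.213   0.07063     1.326
  solve Keq expr → x = 0.07802; check Q = 3708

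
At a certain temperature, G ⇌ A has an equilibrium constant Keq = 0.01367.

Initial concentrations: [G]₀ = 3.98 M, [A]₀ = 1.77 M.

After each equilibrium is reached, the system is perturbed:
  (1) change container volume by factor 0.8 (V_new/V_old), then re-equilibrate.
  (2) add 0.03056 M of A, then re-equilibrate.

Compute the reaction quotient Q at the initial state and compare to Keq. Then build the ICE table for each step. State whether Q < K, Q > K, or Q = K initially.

Q₀ = 0.4447 vs Keq = 0.01367 ⇒ Q>K, reverse
Step 1:
                   G          A
  Initial       3.98       1.77
  Change       1.692     -1.692
  Equil        5.672    0.07754
  solve Keq expr → x = -1.692; check Q = 0.01367
Then change container volume by factor 0.8 (V_new/V_old).
Step 2:
                   G          A
  Initial      7.091    0.09693
  Change           0          0
  Equil        7.091    0.09693
  solve Keq expr → x = 0; check Q = 0.01367
Then add 0.03056 M of A.
Step 3:
                   G          A
  Initial      7.091     0.1275
  Change     0.03015   -0.03015
  Equil        7.121    0.09734
  solve Keq expr → x = -0.03015; check Q = 0.01367

Q₀ = 0.4447; Q > K (proceeds reverse)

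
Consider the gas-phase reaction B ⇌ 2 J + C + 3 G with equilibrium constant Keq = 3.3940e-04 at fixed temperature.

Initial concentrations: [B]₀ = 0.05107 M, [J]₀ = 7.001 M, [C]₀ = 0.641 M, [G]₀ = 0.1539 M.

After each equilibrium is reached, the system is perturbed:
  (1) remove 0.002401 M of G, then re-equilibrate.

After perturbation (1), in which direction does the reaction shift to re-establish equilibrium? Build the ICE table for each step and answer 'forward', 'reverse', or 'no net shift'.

Direction: forward

Q₀ = 2.242 vs Keq = 3.3940e-04 ⇒ Q>K, reverse
Step 1:
                    B           J           C           G
  init        0.05107       7.001       0.641      0.1539
  Δ           0.04777    -0.09554    -0.04777     -0.1433
  eq          0.09884       6.905      0.5932     0.01058
  solve Keq expr → x = -0.04777; check Q = 3.3940e-04
Then remove 0.002401 M of G.
Step 2:
                    B           J           C           G
  init        0.09884       6.905      0.5932    0.008184
  Δ       -7.8883e-04    0.001578  7.8883e-04    0.002366
  eq          0.09805       6.907       0.594     0.01055
  solve Keq expr → x = 7.8883e-04; check Q = 3.3940e-04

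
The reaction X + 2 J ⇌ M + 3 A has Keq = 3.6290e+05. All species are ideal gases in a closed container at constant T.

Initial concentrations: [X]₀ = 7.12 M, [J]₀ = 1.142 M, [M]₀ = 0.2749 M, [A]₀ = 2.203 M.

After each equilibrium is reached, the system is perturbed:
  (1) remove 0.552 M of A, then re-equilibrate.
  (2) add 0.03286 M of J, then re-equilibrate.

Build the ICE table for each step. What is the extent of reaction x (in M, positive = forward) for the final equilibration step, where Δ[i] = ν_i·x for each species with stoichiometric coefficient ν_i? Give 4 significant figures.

x = 0.01637 M

Q₀ = 0.3165 vs Keq = 3.6290e+05 ⇒ Q<K, forward
Step 1:
                  X         J         M         A
  init         7.12     1.142    0.2749     2.203
  Δ         -0.5687    -1.137    0.5687     1.706
  eq          6.551  0.004604    0.8436     3.909
  solve Keq expr → x = 0.5687; check Q = 3.6290e+05
Then remove 0.552 M of A.
Step 2:
                  X         J         M         A
  init        6.551  0.004604    0.8436     3.357
  Δ       -4.6822e-04 -9.3644e-04 4.6822e-04  0.001405
  eq          6.551  0.003667    0.8441     3.358
  solve Keq expr → x = 4.6822e-04; check Q = 3.6290e+05
Then add 0.03286 M of J.
Step 3:
                  X         J         M         A
  init        6.551   0.03653    0.8441     3.358
  Δ        -0.01637  -0.03274   0.01637   0.04911
  eq          6.534  0.003789    0.8604     3.408
  solve Keq expr → x = 0.01637; check Q = 3.6290e+05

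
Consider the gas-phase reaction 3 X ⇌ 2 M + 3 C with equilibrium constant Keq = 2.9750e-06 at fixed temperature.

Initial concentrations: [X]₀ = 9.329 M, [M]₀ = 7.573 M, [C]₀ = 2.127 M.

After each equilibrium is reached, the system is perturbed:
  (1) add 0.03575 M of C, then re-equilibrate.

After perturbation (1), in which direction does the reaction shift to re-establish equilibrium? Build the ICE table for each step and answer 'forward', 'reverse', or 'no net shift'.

Direction: reverse

Q₀ = 0.6797 vs Keq = 2.9750e-06 ⇒ Q>K, reverse
Step 1:
                  X         M         C
  I           9.329     7.573     2.127
  C           2.078    -1.386    -2.078
  E           11.41     6.187   0.04868
  solve Keq expr → x = -0.6928; check Q = 2.9750e-06
Then add 0.03575 M of C.
Step 2:
                  X         M         C
  I           11.41     6.187   0.08443
  C         0.03547  -0.02365  -0.03547
  E           11.44     6.164   0.04895
  solve Keq expr → x = -0.01182; check Q = 2.9750e-06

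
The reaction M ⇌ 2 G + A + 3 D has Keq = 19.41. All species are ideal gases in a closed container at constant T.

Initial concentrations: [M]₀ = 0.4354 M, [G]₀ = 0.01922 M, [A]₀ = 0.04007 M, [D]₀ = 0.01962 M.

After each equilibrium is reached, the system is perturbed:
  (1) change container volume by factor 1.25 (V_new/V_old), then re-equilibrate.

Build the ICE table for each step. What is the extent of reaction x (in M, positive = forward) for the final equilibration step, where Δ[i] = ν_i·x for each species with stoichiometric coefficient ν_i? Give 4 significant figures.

x = 0.01391 M

Q₀ = 2.5676e-10 vs Keq = 19.41 ⇒ Q<K, forward
Step 1:
                  M         G         A         D
  init       0.4354   0.01922   0.04007   0.01962
  Δ         -0.4055     0.811    0.4055     1.217
  eq        0.02989    0.8302    0.4456     1.236
  solve Keq expr → x = 0.4055; check Q = 19.41
Then change container volume by factor 1.25 (V_new/V_old).
Step 2:
                  M         G         A         D
  init      0.02391    0.6642    0.3565    0.9889
  Δ        -0.01391   0.02782   0.01391   0.04172
  eq           0.01     0.692    0.3704     1.031
  solve Keq expr → x = 0.01391; check Q = 19.41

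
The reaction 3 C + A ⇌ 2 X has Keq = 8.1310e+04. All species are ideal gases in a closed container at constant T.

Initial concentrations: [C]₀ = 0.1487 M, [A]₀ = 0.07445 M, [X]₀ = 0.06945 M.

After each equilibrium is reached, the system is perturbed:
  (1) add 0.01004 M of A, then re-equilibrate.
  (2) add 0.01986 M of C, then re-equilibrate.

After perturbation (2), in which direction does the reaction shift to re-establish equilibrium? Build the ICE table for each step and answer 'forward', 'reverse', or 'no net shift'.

Direction: forward

Q₀ = 19.7 vs Keq = 8.1310e+04 ⇒ Q<K, forward
Step 1:
                  C         A         X
  I          0.1487   0.07445   0.06945
  C         -0.1277  -0.04258   0.08515
  E         0.02097   0.03187    0.1546
  solve Keq expr → x = 0.04258; check Q = 8.1310e+04
Then add 0.01004 M of A.
Step 2:
                  C         A         X
  I         0.02097   0.04191    0.1546
  C       -0.001653 -5.5116e-04  0.001102
  E         0.01932   0.04136    0.1557
  solve Keq expr → x = 5.5116e-04; check Q = 8.1310e+04
Then add 0.01986 M of C.
Step 3:
                  C         A         X
  I         0.03918   0.04136    0.1557
  C        -0.01781 -0.005938   0.01188
  E         0.02136   0.03542    0.1676
  solve Keq expr → x = 0.005938; check Q = 8.1310e+04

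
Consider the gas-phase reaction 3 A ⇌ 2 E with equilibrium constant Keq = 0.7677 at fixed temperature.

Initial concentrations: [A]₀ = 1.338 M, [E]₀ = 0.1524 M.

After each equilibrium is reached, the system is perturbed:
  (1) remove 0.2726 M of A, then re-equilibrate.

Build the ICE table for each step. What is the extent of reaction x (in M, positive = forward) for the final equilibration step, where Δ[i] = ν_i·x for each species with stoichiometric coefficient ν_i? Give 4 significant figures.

Q₀ = 0.009696 vs Keq = 0.7677 ⇒ Q<K, forward
Step 1:
                  A         E
  Initial     1.338    0.1524
  Change    -0.6017    0.4011
  Equil      0.7363    0.5535
  solve Keq expr → x = 0.2006; check Q = 0.7677
Then remove 0.2726 M of A.
Step 2:
                  A         E
  Initial    0.4637    0.5535
  Change      0.169   -0.1126
  Equil      0.6326    0.4409
  solve Keq expr → x = -0.05632; check Q = 0.7677

x = -0.05632 M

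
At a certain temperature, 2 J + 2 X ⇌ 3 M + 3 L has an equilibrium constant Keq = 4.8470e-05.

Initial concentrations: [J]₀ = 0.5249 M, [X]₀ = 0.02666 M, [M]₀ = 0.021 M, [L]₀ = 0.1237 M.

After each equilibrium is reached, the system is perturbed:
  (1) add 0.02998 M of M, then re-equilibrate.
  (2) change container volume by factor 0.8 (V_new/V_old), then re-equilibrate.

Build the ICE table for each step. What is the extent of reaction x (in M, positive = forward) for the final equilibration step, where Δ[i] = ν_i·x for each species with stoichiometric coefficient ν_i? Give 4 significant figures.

x = -0.00107 M

Q₀ = 8.9515e-05 vs Keq = 4.8470e-05 ⇒ Q>K, reverse
Step 1:
                    J           X           M           L
  I            0.5249     0.02666       0.021      0.1237
  C          0.001791    0.001791   -0.002687   -0.002687
  E            0.5267     0.02845     0.01831       0.121
  solve Keq expr → x = -8.9561e-04; check Q = 4.8470e-05
Then add 0.02998 M of M.
Step 2:
                    J           X           M           L
  I            0.5267     0.02845     0.04829       0.121
  C           0.01311     0.01311    -0.01967    -0.01967
  E            0.5398     0.04157     0.02862      0.1013
  solve Keq expr → x = -0.006557; check Q = 4.8470e-05
Then change container volume by factor 0.8 (V_new/V_old).
Step 3:
                    J           X           M           L
  I            0.6748     0.05196     0.03578      0.1267
  C          0.002141    0.002141   -0.003211   -0.003211
  E            0.6769      0.0541     0.03257      0.1235
  solve Keq expr → x = -0.00107; check Q = 4.8470e-05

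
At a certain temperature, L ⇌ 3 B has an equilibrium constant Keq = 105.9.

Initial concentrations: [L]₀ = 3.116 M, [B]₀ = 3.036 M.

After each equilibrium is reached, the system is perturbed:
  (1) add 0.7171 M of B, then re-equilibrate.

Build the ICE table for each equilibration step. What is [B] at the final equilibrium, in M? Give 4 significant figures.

Q₀ = 8.981 vs Keq = 105.9 ⇒ Q<K, forward
Step 1:
                   L          B
  init         3.116      3.036
  Δ            -1.01      3.029
  eq           2.106      6.065
  solve Keq expr → x = 1.01; check Q = 105.9
Then add 0.7171 M of B.
Step 2:
                   L          B
  init         2.106      6.782
  Δ           0.1823    -0.5469
  eq           2.289      6.235
  solve Keq expr → x = -0.1823; check Q = 105.9

[B]_eq = 6.235 M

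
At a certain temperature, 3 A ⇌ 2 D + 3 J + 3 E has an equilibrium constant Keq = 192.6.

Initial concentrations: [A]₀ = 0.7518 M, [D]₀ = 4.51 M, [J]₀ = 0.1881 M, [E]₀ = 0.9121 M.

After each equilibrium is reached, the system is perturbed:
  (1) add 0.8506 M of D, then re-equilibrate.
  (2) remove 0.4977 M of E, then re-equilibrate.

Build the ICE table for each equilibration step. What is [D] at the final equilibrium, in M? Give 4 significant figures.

[D]_eq = 5.66 M

Q₀ = 0.2417 vs Keq = 192.6 ⇒ Q<K, forward
Step 1:
                  A         D         J         E
  Initial    0.7518      4.51    0.1881    0.9121
  Change    -0.3861    0.2574    0.3861    0.3861
  Equil      0.3657     4.767    0.5742     1.298
  solve Keq expr → x = 0.1287; check Q = 192.6
Then add 0.8506 M of D.
Step 2:
                  A         D         J         E
  Initial    0.3657     5.618    0.5742     1.298
  Change    0.02069  -0.01379  -0.02069  -0.02069
  Equil      0.3864     5.604    0.5535     1.278
  solve Keq expr → x = -0.006897; check Q = 192.6
Then remove 0.4977 M of E.
Step 3:
                  A         D         J         E
  Initial    0.3864     5.604    0.5535    0.7798
  Change   -0.08371   0.05581   0.08371   0.08371
  Equil      0.3026      5.66    0.6373    0.8636
  solve Keq expr → x = 0.0279; check Q = 192.6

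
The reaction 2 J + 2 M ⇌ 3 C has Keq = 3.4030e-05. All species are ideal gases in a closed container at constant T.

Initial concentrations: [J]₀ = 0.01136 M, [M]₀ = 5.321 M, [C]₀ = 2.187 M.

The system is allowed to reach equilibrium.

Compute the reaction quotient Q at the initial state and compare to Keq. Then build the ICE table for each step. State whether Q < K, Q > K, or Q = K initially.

Q₀ = 2863; Q > K (proceeds reverse)

Q₀ = 2863 vs Keq = 3.4030e-05 ⇒ Q>K, reverse
Step 1:
                  J         M         C
  Initial   0.01136     5.321     2.187
  Change      1.363     1.363    -2.045
  Equil       1.375     6.684    0.1422
  solve Keq expr → x = -0.6816; check Q = 3.4030e-05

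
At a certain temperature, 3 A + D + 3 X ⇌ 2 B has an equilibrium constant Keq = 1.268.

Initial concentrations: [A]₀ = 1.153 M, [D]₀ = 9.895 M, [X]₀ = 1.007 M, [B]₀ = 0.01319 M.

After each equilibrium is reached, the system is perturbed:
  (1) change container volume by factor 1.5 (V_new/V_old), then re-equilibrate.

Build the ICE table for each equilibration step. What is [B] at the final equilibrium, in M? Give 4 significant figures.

[B]_eq = 0.2087 M

Q₀ = 1.1233e-05 vs Keq = 1.268 ⇒ Q<K, forward
Step 1:
                    A           D           X           B
  I             1.153       9.895       1.007     0.01319
  C           -0.5876     -0.1959     -0.5876      0.3917
  E            0.5654       9.699      0.4194      0.4049
  solve Keq expr → x = 0.1959; check Q = 1.268
Then change container volume by factor 1.5 (V_new/V_old).
Step 2:
                    A           D           X           B
  I            0.3769       6.466      0.2796        0.27
  C           0.09193     0.03064     0.09193    -0.06129
  E            0.4689       6.497      0.3715      0.2087
  solve Keq expr → x = -0.03064; check Q = 1.268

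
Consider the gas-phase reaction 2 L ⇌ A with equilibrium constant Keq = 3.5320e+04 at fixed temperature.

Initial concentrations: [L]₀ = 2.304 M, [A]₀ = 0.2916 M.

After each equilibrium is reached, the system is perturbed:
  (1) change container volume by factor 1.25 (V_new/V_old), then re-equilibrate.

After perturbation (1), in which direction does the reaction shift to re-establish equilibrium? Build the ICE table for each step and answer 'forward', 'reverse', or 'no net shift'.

Direction: reverse

Q₀ = 0.05493 vs Keq = 3.5320e+04 ⇒ Q<K, forward
Step 1:
                    L           A
  Initial       2.304      0.2916
  Change       -2.298       1.149
  Equil      0.006386        1.44
  solve Keq expr → x = 1.149; check Q = 3.5320e+04
Then change container volume by factor 1.25 (V_new/V_old).
Step 2:
                    L           A
  Initial    0.005109       1.152
  Change   6.0227e-04 -3.0114e-04
  Equil      0.005711       1.152
  solve Keq expr → x = -3.0114e-04; check Q = 3.5320e+04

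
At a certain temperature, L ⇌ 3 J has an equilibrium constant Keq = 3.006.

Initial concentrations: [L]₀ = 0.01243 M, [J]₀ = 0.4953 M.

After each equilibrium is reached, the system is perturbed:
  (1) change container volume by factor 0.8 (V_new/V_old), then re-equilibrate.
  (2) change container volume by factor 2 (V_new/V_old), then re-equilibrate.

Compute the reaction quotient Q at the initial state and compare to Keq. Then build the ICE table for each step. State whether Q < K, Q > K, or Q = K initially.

Q₀ = 9.775 vs Keq = 3.006 ⇒ Q>K, reverse
Step 1:
                   L          J
  Initial    0.01243     0.4953
  Change     0.01684   -0.05052
  Equil      0.02927     0.4448
  solve Keq expr → x = -0.01684; check Q = 3.006
Then change container volume by factor 0.8 (V_new/V_old).
Step 2:
                   L          J
  Initial    0.03659      0.556
  Change       0.011   -0.03299
  Equil      0.04759      0.523
  solve Keq expr → x = -0.011; check Q = 3.006
Then change container volume by factor 2 (V_new/V_old).
Step 3:
                   L          J
  Initial    0.02379     0.2615
  Change    -0.01439    0.04316
  Equil     0.009406     0.3047
  solve Keq expr → x = 0.01439; check Q = 3.006

Q₀ = 9.775; Q > K (proceeds reverse)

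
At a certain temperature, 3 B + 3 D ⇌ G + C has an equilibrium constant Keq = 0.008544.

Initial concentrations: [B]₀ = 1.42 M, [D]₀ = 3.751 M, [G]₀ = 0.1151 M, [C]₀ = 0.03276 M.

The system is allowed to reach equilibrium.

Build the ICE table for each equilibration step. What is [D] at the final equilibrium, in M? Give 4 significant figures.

[D]_eq = 3.054 M

Q₀ = 2.4952e-05 vs Keq = 0.008544 ⇒ Q<K, forward
Step 1:
                  B         D         G         C
  Initial      1.42     3.751    0.1151   0.03276
  Change    -0.6968   -0.6968    0.2323    0.2323
  Equil      0.7232     3.054    0.3474     0.265
  solve Keq expr → x = 0.2323; check Q = 0.008544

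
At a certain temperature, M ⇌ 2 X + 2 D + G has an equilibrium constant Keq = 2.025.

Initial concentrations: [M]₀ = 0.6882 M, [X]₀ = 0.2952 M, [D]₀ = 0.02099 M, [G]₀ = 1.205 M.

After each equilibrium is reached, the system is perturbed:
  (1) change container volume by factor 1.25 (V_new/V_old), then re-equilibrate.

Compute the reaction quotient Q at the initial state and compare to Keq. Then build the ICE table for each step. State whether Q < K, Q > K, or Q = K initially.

Q₀ = 6.7225e-05 vs Keq = 2.025 ⇒ Q<K, forward
Step 1:
                   M          X          D          G
  Initial     0.6882     0.2952    0.02099      1.205
  Change     -0.3382     0.6764     0.6764     0.3382
  Equil         0.35     0.9716     0.6974      1.543
  solve Keq expr → x = 0.3382; check Q = 2.025
Then change container volume by factor 1.25 (V_new/V_old).
Step 2:
                   M          X          D          G
  Initial       0.28     0.7773      0.558      1.235
  Change    -0.05536     0.1107     0.1107    0.05536
  Equil       0.2246      0.888     0.6687       1.29
  solve Keq expr → x = 0.05536; check Q = 2.025

Q₀ = 6.7225e-05; Q < K (proceeds forward)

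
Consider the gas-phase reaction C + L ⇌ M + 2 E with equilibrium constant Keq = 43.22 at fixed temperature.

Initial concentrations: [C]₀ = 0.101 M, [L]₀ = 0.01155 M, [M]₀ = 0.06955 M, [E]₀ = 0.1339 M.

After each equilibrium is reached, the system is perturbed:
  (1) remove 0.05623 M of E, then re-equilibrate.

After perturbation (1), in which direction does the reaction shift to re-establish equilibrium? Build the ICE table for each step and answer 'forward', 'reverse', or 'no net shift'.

Direction: forward

Q₀ = 1.069 vs Keq = 43.22 ⇒ Q<K, forward
Step 1:
                  C         L         M         E
  Initial     0.101   0.01155   0.06955    0.1339
  Change   -0.01105  -0.01105   0.01105   0.02209
  Equil     0.08995 5.0443e-04    0.0806     0.156
  solve Keq expr → x = 0.01105; check Q = 43.22
Then remove 0.05623 M of E.
Step 2:
                  C         L         M         E
  Initial   0.08995 5.0443e-04    0.0806   0.09976
  Change  -2.9423e-04 -2.9423e-04 2.9423e-04 5.8846e-04
  Equil     0.08966 2.1020e-04   0.08089    0.1003
  solve Keq expr → x = 2.9423e-04; check Q = 43.22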